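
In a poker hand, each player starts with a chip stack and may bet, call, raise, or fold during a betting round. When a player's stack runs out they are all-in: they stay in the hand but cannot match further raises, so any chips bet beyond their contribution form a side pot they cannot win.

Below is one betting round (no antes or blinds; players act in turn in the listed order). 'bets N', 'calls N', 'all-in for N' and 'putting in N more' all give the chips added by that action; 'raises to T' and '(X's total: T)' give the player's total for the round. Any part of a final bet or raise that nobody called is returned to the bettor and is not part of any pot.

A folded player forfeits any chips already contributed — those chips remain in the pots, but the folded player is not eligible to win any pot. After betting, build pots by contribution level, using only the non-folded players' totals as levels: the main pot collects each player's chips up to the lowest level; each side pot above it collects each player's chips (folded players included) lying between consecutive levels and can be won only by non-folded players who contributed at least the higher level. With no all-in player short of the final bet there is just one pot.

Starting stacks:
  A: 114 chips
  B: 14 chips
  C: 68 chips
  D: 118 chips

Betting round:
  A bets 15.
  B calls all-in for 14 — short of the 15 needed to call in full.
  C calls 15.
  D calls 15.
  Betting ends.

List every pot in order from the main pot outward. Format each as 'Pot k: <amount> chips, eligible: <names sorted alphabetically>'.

Pot 1: 56 chips, eligible: A, B, C, D
Pot 2: 3 chips, eligible: A, C, D

Derivation:
Contributions: A=15, B=14, C=15, D=15
Pot levels (distinct totals of non-folded players): 14, 15
Layer 1-14: 14 each from A, B, C, D = 14*4 = 56 chips; eligible A, B, C, D
Layer 15-15: 1 each from A, C, D = 1*3 = 3 chips; eligible A, C, D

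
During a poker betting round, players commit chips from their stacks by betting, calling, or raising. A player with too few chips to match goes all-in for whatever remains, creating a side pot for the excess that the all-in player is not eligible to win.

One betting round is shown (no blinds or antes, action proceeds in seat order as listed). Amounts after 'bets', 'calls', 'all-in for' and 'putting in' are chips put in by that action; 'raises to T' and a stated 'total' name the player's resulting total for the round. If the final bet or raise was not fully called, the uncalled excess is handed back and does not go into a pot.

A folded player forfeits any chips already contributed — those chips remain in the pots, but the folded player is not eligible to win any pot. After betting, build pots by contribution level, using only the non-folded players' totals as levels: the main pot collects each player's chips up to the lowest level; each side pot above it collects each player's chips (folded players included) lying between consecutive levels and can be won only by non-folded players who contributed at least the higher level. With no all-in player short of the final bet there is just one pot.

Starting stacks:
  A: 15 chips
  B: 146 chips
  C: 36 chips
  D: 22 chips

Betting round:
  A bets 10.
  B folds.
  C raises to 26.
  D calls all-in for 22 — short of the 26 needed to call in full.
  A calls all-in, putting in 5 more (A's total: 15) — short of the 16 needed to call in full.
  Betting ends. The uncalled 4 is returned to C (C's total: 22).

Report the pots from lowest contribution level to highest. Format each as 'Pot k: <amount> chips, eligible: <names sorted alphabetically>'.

Pot 1: 45 chips, eligible: A, C, D
Pot 2: 14 chips, eligible: C, D

Derivation:
Contributions (after 4 returned to C): A=15, C=22, D=22
Folded: B
Pot levels (distinct totals of non-folded players): 15, 22
Layer 1-15: 15 each from A, C, D = 15*3 = 45 chips; eligible A, C, D
Layer 16-22: 7 each from C, D = 7*2 = 14 chips; eligible C, D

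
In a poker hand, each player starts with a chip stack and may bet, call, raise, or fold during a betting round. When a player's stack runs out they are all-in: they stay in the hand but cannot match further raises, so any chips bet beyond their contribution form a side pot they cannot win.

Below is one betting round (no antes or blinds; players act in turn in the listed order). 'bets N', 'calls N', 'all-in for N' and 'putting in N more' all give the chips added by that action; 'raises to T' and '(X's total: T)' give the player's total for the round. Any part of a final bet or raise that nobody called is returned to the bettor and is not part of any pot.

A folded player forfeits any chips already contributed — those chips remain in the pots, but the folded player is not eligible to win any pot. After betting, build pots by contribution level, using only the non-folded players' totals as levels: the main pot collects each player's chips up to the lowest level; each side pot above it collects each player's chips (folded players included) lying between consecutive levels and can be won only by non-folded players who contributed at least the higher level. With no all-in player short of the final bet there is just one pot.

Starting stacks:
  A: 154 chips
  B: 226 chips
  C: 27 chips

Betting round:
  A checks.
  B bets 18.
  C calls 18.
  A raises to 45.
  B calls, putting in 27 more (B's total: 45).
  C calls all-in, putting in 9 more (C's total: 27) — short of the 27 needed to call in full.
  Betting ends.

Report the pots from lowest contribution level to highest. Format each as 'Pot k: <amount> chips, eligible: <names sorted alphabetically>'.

Contributions: A=45, B=45, C=27
Pot levels (distinct totals of non-folded players): 27, 45
Layer 1-27: 27 each from A, B, C = 27*3 = 81 chips; eligible A, B, C
Layer 28-45: 18 each from A, B = 18*2 = 36 chips; eligible A, B

Pot 1: 81 chips, eligible: A, B, C
Pot 2: 36 chips, eligible: A, B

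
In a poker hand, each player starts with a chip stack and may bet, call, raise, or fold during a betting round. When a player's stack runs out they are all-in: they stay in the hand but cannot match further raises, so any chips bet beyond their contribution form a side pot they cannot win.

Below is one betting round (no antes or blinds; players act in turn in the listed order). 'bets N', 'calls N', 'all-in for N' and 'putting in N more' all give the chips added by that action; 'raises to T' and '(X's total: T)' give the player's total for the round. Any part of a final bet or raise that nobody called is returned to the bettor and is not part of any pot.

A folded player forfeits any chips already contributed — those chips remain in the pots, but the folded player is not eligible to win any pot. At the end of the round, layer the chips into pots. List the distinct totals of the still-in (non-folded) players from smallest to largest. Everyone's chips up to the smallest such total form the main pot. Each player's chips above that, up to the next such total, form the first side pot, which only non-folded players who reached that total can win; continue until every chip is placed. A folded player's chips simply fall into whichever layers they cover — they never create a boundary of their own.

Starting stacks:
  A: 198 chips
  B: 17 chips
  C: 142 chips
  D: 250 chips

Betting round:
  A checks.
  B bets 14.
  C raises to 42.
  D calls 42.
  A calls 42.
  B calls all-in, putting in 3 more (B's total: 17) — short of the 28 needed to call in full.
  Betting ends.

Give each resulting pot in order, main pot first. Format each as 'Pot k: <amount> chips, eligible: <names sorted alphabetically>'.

Contributions: A=42, B=17, C=42, D=42
Pot levels (distinct totals of non-folded players): 17, 42
Layer 1-17: 17 each from A, B, C, D = 17*4 = 68 chips; eligible A, B, C, D
Layer 18-42: 25 each from A, C, D = 25*3 = 75 chips; eligible A, C, D

Pot 1: 68 chips, eligible: A, B, C, D
Pot 2: 75 chips, eligible: A, C, D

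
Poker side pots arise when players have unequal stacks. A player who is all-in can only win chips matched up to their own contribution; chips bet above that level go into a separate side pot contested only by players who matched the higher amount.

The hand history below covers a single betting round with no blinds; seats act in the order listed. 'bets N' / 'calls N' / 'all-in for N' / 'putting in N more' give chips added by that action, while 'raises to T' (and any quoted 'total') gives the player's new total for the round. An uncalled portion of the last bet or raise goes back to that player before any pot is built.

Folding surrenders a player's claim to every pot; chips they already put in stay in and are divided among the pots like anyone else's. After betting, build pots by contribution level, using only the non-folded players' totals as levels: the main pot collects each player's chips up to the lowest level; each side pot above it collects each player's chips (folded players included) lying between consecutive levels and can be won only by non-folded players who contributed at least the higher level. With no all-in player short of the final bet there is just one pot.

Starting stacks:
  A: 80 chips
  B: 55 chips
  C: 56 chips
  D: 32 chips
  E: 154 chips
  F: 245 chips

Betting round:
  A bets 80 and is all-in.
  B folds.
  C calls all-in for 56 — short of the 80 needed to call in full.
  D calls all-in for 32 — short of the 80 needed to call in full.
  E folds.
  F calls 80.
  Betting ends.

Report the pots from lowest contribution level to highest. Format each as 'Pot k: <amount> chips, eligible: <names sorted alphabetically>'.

Pot 1: 128 chips, eligible: A, C, D, F
Pot 2: 72 chips, eligible: A, C, F
Pot 3: 48 chips, eligible: A, F

Derivation:
Contributions: A=80, C=56, D=32, F=80
Folded: B, E
Pot levels (distinct totals of non-folded players): 32, 56, 80
Layer 1-32: 32 each from A, C, D, F = 32*4 = 128 chips; eligible A, C, D, F
Layer 33-56: 24 each from A, C, F = 24*3 = 72 chips; eligible A, C, F
Layer 57-80: 24 each from A, F = 24*2 = 48 chips; eligible A, F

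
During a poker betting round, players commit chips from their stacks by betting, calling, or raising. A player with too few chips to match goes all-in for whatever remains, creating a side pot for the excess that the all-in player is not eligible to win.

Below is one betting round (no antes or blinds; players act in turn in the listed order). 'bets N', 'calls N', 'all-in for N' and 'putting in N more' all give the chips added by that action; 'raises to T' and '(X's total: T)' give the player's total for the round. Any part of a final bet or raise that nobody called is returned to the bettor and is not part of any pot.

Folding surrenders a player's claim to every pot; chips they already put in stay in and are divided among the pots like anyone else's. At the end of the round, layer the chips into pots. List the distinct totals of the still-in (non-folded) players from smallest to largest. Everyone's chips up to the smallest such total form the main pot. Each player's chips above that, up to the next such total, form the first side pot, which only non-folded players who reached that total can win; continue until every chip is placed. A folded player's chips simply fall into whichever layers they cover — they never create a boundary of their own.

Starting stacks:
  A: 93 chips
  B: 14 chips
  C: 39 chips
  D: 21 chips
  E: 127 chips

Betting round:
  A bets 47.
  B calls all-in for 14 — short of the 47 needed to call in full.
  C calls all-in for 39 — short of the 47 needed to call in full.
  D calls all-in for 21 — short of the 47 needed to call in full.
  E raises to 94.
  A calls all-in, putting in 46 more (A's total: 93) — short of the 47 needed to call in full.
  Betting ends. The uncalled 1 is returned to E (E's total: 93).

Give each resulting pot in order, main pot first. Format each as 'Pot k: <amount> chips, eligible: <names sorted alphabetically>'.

Pot 1: 70 chips, eligible: A, B, C, D, E
Pot 2: 28 chips, eligible: A, C, D, E
Pot 3: 54 chips, eligible: A, C, E
Pot 4: 108 chips, eligible: A, E

Derivation:
Contributions (after 1 returned to E): A=93, B=14, C=39, D=21, E=93
Pot levels (distinct totals of non-folded players): 14, 21, 39, 93
Layer 1-14: 14 each from A, B, C, D, E = 14*5 = 70 chips; eligible A, B, C, D, E
Layer 15-21: 7 each from A, C, D, E = 7*4 = 28 chips; eligible A, C, D, E
Layer 22-39: 18 each from A, C, E = 18*3 = 54 chips; eligible A, C, E
Layer 40-93: 54 each from A, E = 54*2 = 108 chips; eligible A, E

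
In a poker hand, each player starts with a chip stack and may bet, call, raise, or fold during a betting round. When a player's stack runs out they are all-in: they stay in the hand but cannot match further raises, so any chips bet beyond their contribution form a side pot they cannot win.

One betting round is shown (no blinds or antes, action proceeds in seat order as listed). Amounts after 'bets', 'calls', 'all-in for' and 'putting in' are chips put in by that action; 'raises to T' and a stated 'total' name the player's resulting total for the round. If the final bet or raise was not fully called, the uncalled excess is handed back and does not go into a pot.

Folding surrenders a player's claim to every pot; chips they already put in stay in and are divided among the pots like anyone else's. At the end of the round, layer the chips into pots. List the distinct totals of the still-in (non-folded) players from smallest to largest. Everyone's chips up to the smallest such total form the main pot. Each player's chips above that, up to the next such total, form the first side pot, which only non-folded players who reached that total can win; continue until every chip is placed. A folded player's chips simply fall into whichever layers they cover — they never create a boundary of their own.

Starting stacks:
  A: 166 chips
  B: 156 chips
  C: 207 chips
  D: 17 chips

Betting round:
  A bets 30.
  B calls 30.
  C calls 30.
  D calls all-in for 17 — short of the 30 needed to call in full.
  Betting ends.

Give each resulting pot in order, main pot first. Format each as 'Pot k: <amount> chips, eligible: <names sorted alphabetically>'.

Contributions: A=30, B=30, C=30, D=17
Pot levels (distinct totals of non-folded players): 17, 30
Layer 1-17: 17 each from A, B, C, D = 17*4 = 68 chips; eligible A, B, C, D
Layer 18-30: 13 each from A, B, C = 13*3 = 39 chips; eligible A, B, C

Pot 1: 68 chips, eligible: A, B, C, D
Pot 2: 39 chips, eligible: A, B, C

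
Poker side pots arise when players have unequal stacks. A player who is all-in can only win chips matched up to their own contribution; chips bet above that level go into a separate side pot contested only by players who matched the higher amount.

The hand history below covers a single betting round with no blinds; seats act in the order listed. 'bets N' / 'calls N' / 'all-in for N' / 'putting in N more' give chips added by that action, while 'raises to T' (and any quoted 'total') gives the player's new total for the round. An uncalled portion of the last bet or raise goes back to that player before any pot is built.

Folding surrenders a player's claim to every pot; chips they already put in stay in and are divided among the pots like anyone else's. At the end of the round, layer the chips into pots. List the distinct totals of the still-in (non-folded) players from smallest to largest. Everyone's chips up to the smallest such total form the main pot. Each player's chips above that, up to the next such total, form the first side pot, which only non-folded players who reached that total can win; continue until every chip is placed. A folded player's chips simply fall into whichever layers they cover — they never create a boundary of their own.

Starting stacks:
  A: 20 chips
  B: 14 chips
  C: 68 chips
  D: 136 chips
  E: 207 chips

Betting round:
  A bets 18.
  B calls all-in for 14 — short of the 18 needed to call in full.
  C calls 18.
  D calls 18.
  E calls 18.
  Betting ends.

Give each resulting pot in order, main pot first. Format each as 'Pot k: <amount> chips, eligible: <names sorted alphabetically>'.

Contributions: A=18, B=14, C=18, D=18, E=18
Pot levels (distinct totals of non-folded players): 14, 18
Layer 1-14: 14 each from A, B, C, D, E = 14*5 = 70 chips; eligible A, B, C, D, E
Layer 15-18: 4 each from A, C, D, E = 4*4 = 16 chips; eligible A, C, D, E

Pot 1: 70 chips, eligible: A, B, C, D, E
Pot 2: 16 chips, eligible: A, C, D, E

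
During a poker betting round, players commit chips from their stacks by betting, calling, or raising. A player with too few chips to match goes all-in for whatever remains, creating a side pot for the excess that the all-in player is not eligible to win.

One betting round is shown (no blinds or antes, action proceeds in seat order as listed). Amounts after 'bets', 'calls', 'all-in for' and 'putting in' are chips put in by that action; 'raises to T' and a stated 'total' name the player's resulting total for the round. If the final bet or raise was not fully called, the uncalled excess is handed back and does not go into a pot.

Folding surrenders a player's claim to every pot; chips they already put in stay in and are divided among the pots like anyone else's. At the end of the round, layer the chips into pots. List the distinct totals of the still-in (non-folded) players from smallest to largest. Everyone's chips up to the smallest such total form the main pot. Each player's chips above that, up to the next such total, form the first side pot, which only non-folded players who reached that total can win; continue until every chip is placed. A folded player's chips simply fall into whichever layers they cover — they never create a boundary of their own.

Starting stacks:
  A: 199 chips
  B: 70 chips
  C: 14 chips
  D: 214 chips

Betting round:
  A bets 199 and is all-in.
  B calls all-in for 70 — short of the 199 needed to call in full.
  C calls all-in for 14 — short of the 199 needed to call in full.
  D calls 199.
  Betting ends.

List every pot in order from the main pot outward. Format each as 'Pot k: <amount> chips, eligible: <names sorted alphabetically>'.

Contributions: A=199, B=70, C=14, D=199
Pot levels (distinct totals of non-folded players): 14, 70, 199
Layer 1-14: 14 each from A, B, C, D = 14*4 = 56 chips; eligible A, B, C, D
Layer 15-70: 56 each from A, B, D = 56*3 = 168 chips; eligible A, B, D
Layer 71-199: 129 each from A, D = 129*2 = 258 chips; eligible A, D

Pot 1: 56 chips, eligible: A, B, C, D
Pot 2: 168 chips, eligible: A, B, D
Pot 3: 258 chips, eligible: A, D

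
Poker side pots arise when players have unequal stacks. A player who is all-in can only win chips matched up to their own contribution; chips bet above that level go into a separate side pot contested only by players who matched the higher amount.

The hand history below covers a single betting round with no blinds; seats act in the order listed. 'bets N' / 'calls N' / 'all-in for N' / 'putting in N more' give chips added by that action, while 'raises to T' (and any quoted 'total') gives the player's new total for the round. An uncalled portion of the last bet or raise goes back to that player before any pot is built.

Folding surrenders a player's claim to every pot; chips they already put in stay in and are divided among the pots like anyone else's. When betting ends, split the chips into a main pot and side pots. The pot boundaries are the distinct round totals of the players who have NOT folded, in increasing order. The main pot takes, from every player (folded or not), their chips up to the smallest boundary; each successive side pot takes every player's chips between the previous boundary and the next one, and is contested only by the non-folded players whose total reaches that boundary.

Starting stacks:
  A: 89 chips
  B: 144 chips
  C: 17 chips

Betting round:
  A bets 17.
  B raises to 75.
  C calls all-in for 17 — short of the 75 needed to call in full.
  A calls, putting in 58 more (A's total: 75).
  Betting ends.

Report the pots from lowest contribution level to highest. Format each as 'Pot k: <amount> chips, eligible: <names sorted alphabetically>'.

Pot 1: 51 chips, eligible: A, B, C
Pot 2: 116 chips, eligible: A, B

Derivation:
Contributions: A=75, B=75, C=17
Pot levels (distinct totals of non-folded players): 17, 75
Layer 1-17: 17 each from A, B, C = 17*3 = 51 chips; eligible A, B, C
Layer 18-75: 58 each from A, B = 58*2 = 116 chips; eligible A, B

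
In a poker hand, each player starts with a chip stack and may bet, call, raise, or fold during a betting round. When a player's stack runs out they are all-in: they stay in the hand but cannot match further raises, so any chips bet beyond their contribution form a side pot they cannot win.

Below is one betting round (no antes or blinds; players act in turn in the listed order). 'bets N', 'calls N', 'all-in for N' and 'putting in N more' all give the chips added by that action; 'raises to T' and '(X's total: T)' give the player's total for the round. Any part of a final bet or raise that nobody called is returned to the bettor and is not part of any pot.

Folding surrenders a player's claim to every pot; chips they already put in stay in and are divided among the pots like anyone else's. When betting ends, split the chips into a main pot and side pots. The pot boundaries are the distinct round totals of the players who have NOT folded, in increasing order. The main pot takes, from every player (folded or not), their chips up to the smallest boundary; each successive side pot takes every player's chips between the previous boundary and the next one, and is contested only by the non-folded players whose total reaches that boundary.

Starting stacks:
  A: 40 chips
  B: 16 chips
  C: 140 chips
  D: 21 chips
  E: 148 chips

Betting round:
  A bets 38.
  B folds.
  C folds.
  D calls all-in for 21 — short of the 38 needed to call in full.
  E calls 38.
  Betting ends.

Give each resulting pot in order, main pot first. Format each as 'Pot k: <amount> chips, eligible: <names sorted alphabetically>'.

Contributions: A=38, D=21, E=38
Folded: B, C
Pot levels (distinct totals of non-folded players): 21, 38
Layer 1-21: 21 each from A, D, E = 21*3 = 63 chips; eligible A, D, E
Layer 22-38: 17 each from A, E = 17*2 = 34 chips; eligible A, E

Pot 1: 63 chips, eligible: A, D, E
Pot 2: 34 chips, eligible: A, E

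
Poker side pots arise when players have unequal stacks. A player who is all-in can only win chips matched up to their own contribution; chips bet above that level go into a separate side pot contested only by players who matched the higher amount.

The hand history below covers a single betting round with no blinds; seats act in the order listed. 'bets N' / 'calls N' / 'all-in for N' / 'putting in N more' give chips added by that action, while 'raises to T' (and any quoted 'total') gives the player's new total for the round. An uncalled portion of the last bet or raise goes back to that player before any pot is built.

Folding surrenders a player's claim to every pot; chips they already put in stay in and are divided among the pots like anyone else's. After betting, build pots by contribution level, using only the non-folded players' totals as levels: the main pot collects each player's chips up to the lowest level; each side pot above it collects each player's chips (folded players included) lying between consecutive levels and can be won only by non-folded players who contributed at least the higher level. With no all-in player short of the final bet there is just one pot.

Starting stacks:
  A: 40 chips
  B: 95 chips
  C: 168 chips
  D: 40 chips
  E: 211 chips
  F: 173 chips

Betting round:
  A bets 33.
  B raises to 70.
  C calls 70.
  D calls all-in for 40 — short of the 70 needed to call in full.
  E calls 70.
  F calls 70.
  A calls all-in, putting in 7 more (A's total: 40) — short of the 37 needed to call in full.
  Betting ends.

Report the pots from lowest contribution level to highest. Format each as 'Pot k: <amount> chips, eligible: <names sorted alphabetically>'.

Contributions: A=40, B=70, C=70, D=40, E=70, F=70
Pot levels (distinct totals of non-folded players): 40, 70
Layer 1-40: 40 each from A, B, C, D, E, F = 40*6 = 240 chips; eligible A, B, C, D, E, F
Layer 41-70: 30 each from B, C, E, F = 30*4 = 120 chips; eligible B, C, E, F

Pot 1: 240 chips, eligible: A, B, C, D, E, F
Pot 2: 120 chips, eligible: B, C, E, F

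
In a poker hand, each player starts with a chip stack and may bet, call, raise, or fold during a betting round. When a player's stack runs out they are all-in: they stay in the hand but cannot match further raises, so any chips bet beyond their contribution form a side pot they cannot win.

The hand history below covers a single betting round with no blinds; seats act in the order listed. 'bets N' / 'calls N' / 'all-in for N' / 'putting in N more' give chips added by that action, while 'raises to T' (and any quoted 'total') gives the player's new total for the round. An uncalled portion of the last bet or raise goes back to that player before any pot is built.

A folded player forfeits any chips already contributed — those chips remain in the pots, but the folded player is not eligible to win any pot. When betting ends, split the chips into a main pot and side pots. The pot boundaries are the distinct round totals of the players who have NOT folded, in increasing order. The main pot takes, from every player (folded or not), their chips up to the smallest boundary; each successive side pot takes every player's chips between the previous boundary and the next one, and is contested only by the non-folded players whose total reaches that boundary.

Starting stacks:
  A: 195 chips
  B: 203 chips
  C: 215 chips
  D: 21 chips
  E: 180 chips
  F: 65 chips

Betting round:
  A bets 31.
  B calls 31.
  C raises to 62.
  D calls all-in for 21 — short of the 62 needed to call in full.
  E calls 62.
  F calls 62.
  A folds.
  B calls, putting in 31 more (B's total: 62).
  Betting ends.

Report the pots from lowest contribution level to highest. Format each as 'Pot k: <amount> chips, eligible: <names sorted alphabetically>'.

Pot 1: 126 chips, eligible: B, C, D, E, F
Pot 2: 174 chips, eligible: B, C, E, F

Derivation:
Contributions: A=31, B=62, C=62, D=21, E=62, F=62
Folded: A
Pot levels (distinct totals of non-folded players): 21, 62
Layer 1-21: 21 each from A, B, C, D, E, F = 21*6 = 126 chips; eligible B, C, D, E, F
Layer 22-62: A 10 + B 41 + C 41 + E 41 + F 41 = 174 chips; eligible B, C, E, F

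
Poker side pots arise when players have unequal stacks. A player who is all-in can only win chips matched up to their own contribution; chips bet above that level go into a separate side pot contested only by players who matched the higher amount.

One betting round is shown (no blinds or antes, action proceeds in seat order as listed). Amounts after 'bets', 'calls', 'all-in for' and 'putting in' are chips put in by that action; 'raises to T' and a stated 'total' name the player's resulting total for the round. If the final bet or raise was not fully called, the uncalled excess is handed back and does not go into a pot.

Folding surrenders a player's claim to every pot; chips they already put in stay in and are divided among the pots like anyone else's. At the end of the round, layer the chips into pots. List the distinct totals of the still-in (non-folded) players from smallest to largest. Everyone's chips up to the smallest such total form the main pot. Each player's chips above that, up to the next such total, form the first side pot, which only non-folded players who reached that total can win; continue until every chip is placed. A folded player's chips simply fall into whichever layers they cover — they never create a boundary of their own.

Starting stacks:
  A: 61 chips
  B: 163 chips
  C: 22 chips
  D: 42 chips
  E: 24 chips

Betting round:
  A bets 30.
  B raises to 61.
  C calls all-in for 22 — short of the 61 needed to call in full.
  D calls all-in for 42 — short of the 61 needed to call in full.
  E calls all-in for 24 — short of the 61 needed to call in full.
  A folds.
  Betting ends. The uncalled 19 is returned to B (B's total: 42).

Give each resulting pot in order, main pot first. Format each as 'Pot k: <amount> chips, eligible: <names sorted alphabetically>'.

Contributions (after 19 returned to B): A=30, B=42, C=22, D=42, E=24
Folded: A
Pot levels (distinct totals of non-folded players): 22, 24, 42
Layer 1-22: 22 each from A, B, C, D, E = 22*5 = 110 chips; eligible B, C, D, E
Layer 23-24: 2 each from A, B, D, E = 2*4 = 8 chips; eligible B, D, E
Layer 25-42: A 6 + B 18 + D 18 = 42 chips; eligible B, D

Pot 1: 110 chips, eligible: B, C, D, E
Pot 2: 8 chips, eligible: B, D, E
Pot 3: 42 chips, eligible: B, D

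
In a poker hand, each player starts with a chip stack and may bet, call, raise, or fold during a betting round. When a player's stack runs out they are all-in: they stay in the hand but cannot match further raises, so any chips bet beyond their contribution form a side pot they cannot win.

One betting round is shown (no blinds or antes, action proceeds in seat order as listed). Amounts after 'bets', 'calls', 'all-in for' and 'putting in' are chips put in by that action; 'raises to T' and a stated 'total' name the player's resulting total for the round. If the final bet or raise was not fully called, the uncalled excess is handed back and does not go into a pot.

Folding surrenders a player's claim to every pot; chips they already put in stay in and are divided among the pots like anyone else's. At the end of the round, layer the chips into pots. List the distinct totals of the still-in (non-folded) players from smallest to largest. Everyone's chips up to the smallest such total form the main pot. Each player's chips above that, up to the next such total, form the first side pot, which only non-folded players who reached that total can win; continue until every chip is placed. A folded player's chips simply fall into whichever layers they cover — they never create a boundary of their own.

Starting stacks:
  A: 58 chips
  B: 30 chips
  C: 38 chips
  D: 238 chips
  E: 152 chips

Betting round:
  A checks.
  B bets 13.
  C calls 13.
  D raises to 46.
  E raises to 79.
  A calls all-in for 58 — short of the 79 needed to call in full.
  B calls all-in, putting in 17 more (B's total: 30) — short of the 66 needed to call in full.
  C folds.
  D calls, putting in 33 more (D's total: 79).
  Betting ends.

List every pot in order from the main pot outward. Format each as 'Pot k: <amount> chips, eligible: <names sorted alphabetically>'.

Contributions: A=58, B=30, C=13, D=79, E=79
Folded: C
Pot levels (distinct totals of non-folded players): 30, 58, 79
Layer 1-30: A 30 + B 30 + C 13 + D 30 + E 30 = 133 chips; eligible A, B, D, E
Layer 31-58: 28 each from A, D, E = 28*3 = 84 chips; eligible A, D, E
Layer 59-79: 21 each from D, E = 21*2 = 42 chips; eligible D, E

Pot 1: 133 chips, eligible: A, B, D, E
Pot 2: 84 chips, eligible: A, D, E
Pot 3: 42 chips, eligible: D, E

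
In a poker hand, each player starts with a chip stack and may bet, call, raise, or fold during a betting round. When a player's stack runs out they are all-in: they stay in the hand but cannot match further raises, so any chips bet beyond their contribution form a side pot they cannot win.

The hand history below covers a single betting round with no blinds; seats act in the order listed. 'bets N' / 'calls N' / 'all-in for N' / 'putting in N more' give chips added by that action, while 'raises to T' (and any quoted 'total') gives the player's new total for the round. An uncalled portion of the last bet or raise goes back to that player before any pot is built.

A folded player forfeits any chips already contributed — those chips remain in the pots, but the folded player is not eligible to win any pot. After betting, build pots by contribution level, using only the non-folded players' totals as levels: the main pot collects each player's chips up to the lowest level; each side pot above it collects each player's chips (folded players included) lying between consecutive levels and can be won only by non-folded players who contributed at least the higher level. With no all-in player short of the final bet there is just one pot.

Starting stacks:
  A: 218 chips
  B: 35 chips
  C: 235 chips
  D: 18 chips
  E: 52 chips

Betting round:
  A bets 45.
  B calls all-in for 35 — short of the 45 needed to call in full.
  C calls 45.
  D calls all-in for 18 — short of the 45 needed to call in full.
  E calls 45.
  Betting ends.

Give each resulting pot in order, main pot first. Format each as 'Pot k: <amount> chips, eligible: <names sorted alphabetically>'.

Contributions: A=45, B=35, C=45, D=18, E=45
Pot levels (distinct totals of non-folded players): 18, 35, 45
Layer 1-18: 18 each from A, B, C, D, E = 18*5 = 90 chips; eligible A, B, C, D, E
Layer 19-35: 17 each from A, B, C, E = 17*4 = 68 chips; eligible A, B, C, E
Layer 36-45: 10 each from A, C, E = 10*3 = 30 chips; eligible A, C, E

Pot 1: 90 chips, eligible: A, B, C, D, E
Pot 2: 68 chips, eligible: A, B, C, E
Pot 3: 30 chips, eligible: A, C, E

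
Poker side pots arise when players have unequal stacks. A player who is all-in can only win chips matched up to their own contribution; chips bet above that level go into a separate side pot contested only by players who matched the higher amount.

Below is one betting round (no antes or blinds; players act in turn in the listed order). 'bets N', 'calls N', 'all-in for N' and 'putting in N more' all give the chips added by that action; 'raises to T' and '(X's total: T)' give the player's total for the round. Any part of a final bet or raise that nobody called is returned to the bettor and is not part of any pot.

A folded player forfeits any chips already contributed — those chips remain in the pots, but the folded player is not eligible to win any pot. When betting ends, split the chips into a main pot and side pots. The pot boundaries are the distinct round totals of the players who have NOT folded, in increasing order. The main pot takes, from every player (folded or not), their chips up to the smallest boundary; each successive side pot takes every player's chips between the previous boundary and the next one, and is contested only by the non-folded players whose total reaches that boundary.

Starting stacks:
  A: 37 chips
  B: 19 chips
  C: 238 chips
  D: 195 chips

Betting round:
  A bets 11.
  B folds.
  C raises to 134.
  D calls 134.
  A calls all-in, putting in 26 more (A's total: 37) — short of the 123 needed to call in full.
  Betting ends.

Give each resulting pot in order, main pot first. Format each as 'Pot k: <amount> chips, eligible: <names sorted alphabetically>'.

Pot 1: 111 chips, eligible: A, C, D
Pot 2: 194 chips, eligible: C, D

Derivation:
Contributions: A=37, C=134, D=134
Folded: B
Pot levels (distinct totals of non-folded players): 37, 134
Layer 1-37: 37 each from A, C, D = 37*3 = 111 chips; eligible A, C, D
Layer 38-134: 97 each from C, D = 97*2 = 194 chips; eligible C, D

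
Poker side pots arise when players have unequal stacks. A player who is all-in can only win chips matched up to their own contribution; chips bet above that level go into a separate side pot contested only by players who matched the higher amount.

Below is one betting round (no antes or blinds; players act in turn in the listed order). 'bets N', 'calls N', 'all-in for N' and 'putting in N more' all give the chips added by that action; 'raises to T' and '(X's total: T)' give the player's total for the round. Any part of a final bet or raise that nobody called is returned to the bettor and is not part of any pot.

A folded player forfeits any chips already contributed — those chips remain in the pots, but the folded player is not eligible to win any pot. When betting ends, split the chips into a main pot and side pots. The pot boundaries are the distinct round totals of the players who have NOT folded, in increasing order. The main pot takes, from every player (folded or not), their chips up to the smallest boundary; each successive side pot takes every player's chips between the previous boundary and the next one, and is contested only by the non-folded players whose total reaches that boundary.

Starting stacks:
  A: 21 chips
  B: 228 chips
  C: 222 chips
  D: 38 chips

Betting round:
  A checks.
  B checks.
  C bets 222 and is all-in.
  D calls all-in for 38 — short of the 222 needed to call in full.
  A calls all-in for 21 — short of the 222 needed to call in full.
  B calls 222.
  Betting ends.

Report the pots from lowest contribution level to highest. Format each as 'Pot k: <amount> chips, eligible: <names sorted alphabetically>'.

Contributions: A=21, B=222, C=222, D=38
Pot levels (distinct totals of non-folded players): 21, 38, 222
Layer 1-21: 21 each from A, B, C, D = 21*4 = 84 chips; eligible A, B, C, D
Layer 22-38: 17 each from B, C, D = 17*3 = 51 chips; eligible B, C, D
Layer 39-222: 184 each from B, C = 184*2 = 368 chips; eligible B, C

Pot 1: 84 chips, eligible: A, B, C, D
Pot 2: 51 chips, eligible: B, C, D
Pot 3: 368 chips, eligible: B, C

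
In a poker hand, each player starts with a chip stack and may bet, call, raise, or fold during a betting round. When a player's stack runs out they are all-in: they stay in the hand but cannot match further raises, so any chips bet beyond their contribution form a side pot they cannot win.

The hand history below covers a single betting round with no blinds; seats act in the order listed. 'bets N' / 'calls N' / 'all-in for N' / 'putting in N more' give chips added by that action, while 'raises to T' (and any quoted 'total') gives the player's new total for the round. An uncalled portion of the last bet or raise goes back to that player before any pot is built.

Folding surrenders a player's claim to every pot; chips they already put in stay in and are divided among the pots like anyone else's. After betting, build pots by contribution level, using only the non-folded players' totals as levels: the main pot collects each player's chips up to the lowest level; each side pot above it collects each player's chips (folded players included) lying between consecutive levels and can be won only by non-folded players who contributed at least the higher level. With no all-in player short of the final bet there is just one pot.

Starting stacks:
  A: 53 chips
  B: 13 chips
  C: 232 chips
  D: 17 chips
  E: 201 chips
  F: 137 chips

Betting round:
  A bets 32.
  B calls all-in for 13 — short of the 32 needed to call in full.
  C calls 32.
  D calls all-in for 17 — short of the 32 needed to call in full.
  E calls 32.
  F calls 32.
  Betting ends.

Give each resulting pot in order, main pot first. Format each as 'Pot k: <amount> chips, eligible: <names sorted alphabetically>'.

Pot 1: 78 chips, eligible: A, B, C, D, E, F
Pot 2: 20 chips, eligible: A, C, D, E, F
Pot 3: 60 chips, eligible: A, C, E, F

Derivation:
Contributions: A=32, B=13, C=32, D=17, E=32, F=32
Pot levels (distinct totals of non-folded players): 13, 17, 32
Layer 1-13: 13 each from A, B, C, D, E, F = 13*6 = 78 chips; eligible A, B, C, D, E, F
Layer 14-17: 4 each from A, C, D, E, F = 4*5 = 20 chips; eligible A, C, D, E, F
Layer 18-32: 15 each from A, C, E, F = 15*4 = 60 chips; eligible A, C, E, F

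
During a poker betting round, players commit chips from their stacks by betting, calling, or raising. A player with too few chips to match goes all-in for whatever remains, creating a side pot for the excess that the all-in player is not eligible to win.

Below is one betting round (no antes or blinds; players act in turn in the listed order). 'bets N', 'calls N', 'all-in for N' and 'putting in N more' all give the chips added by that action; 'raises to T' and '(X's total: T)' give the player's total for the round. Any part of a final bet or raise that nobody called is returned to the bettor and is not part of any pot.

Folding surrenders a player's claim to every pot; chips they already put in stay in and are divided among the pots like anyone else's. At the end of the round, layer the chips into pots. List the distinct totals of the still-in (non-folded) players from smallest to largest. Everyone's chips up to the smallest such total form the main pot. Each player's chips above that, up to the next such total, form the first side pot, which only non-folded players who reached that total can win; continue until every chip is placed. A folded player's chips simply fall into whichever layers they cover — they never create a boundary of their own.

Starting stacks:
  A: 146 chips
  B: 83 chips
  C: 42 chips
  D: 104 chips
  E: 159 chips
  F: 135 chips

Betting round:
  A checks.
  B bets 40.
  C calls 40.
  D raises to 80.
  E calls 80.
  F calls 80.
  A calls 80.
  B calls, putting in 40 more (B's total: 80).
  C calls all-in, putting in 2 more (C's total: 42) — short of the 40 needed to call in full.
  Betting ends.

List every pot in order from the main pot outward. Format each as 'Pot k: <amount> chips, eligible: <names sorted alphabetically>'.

Contributions: A=80, B=80, C=42, D=80, E=80, F=80
Pot levels (distinct totals of non-folded players): 42, 80
Layer 1-42: 42 each from A, B, C, D, E, F = 42*6 = 252 chips; eligible A, B, C, D, E, F
Layer 43-80: 38 each from A, B, D, E, F = 38*5 = 190 chips; eligible A, B, D, E, F

Pot 1: 252 chips, eligible: A, B, C, D, E, F
Pot 2: 190 chips, eligible: A, B, D, E, F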